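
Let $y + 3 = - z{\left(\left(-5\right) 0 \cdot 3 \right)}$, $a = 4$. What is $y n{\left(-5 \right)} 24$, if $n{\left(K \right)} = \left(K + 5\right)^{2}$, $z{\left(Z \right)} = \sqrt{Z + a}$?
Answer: $0$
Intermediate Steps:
$z{\left(Z \right)} = \sqrt{4 + Z}$ ($z{\left(Z \right)} = \sqrt{Z + 4} = \sqrt{4 + Z}$)
$y = -5$ ($y = -3 - \sqrt{4 + \left(-5\right) 0 \cdot 3} = -3 - \sqrt{4 + 0 \cdot 3} = -3 - \sqrt{4 + 0} = -3 - \sqrt{4} = -3 - 2 = -5$)
$n{\left(K \right)} = \left(5 + K\right)^{2}$
$y n{\left(-5 \right)} 24 = - 5 \left(5 - 5\right)^{2} \cdot 24 = - 5 \cdot 0^{2} \cdot 24 = \left(-5\right) 0 \cdot 24 = 0 \cdot 24 = 0$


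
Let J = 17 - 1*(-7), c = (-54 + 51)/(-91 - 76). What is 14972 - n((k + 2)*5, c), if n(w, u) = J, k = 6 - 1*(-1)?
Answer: 14948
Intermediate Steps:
k = 7 (k = 6 + 1 = 7)
c = 3/167 (c = -3/(-167) = -3*(-1/167) = 3/167 ≈ 0.017964)
J = 24 (J = 17 + 7 = 24)
n(w, u) = 24
14972 - n((k + 2)*5, c) = 14972 - 1*24 = 14972 - 24 = 14948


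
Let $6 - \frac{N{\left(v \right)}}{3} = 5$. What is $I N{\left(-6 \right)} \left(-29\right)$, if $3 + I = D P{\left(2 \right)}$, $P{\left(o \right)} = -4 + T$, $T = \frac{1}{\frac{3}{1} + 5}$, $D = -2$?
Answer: $- \frac{1653}{4} \approx -413.25$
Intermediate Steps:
$T = \frac{1}{8}$ ($T = \frac{1}{3 \cdot 1 + 5} = \frac{1}{3 + 5} = \frac{1}{8} \approx 0.125$)
$N{\left(v \right)} = 3$ ($N{\left(v \right)} = 18 - 15 = 3$)
$P{\left(o \right)} = - \frac{31}{8}$ ($P{\left(o \right)} = -4 + \frac{1}{8} = - \frac{31}{8}$)
$I = \frac{19}{4}$ ($I = -3 - - \frac{31}{4} = -3 + \frac{31}{4} = \frac{19}{4} \approx 4.75$)
$I N{\left(-6 \right)} \left(-29\right) = \frac{19}{4} \cdot 3 \left(-29\right) = \frac{57}{4} \left(-29\right) = - \frac{1653}{4}$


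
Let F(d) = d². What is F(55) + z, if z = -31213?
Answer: -28188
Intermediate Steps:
F(55) + z = 55² - 31213 = 3025 - 31213 = -28188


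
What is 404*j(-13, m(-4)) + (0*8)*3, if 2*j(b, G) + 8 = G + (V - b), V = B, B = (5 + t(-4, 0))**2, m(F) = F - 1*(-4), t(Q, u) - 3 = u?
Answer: 13938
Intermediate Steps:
t(Q, u) = 3 + u
m(F) = 4 + F (m(F) = F + 4 = 4 + F)
B = 64 (B = (5 + (3 + 0))**2 = (5 + 3)**2 = 8**2 = 64)
V = 64
j(b, G) = 28 + G/2 - b/2 (j(b, G) = -4 + (G + (64 - b))/2 = -4 + (64 + G - b)/2 = -4 + (32 + G/2 - b/2) = 28 + G/2 - b/2)
404*j(-13, m(-4)) + (0*8)*3 = 404*(28 + (4 - 4)/2 - 1/2*(-13)) + (0*8)*3 = 404*(28 + (1/2)*0 + 13/2) + 0*3 = 404*(28 + 0 + 13/2) + 0 = 404*(69/2) + 0 = 13938 + 0 = 13938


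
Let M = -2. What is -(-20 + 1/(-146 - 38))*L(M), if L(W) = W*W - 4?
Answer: 0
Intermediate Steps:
L(W) = -4 + W² (L(W) = W² - 4 = -4 + W²)
-(-20 + 1/(-146 - 38))*L(M) = -(-20 + 1/(-146 - 38))*(-4 + (-2)²) = -(-20 + 1/(-184))*(-4 + 4) = -(-20 - 1/184)*0 = -(-3681)*0/184 = -1*0 = 0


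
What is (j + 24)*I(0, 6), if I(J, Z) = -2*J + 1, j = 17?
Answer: 41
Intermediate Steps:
I(J, Z) = 1 - 2*J
(j + 24)*I(0, 6) = (17 + 24)*(1 - 2*0) = 41*(1 + 0) = 41*1 = 41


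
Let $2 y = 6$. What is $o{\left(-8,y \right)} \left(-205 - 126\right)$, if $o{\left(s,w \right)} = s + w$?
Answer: $1655$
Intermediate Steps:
$y = 3$ ($y = \frac{1}{2} \cdot 6 = 3$)
$o{\left(-8,y \right)} \left(-205 - 126\right) = \left(-8 + 3\right) \left(-205 - 126\right) = \left(-5\right) \left(-331\right) = 1655$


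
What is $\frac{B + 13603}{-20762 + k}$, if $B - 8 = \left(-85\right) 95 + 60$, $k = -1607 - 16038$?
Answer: $- \frac{5596}{38407} \approx -0.1457$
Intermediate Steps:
$k = -17645$ ($k = -1607 - 16038 = -17645$)
$B = -8007$ ($B = 8 + \left(\left(-85\right) 95 + 60\right) = 8 + \left(-8075 + 60\right) = 8 - 8015 = -8007$)
$\frac{B + 13603}{-20762 + k} = \frac{-8007 + 13603}{-20762 - 17645} = \frac{5596}{-38407} = 5596 \left(- \frac{1}{38407}\right) = - \frac{5596}{38407}$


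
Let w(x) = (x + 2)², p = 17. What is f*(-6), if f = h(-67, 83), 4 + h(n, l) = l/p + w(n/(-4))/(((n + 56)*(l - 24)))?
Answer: -180405/88264 ≈ -2.0439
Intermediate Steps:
w(x) = (2 + x)²
h(n, l) = -4 + l/17 + (2 - n/4)²/((-24 + l)*(56 + n)) (h(n, l) = -4 + (l/17 + (2 + n/(-4))²/(((n + 56)*(l - 24)))) = -4 + (l*(1/17) + (2 + n*(-¼))²/(((56 + n)*(-24 + l)))) = -4 + (l/17 + (2 - n/4)²/(((-24 + l)*(56 + n)))) = -4 + (l/17 + (2 - n/4)²*(1/((-24 + l)*(56 + n)))) = -4 + (l/17 + (2 - n/4)²/((-24 + l)*(56 + n))) = -4 + l/17 + (2 - n/4)²/((-24 + l)*(56 + n)))
f = 60135/176528 (f = (1463360 - 82432*83 + 17*(-67)² + 896*83² + 25840*(-67) - 1472*83*(-67) + 16*(-67)*83²)/(272*(-1344 - 24*(-67) + 56*83 + 83*(-67))) = (1463360 - 6841856 + 17*4489 + 896*6889 - 1731280 + 8185792 + 16*(-67)*6889)/(272*(-1344 + 1608 + 4648 - 5561)) = (1/272)*(1463360 - 6841856 + 76313 + 6172544 - 1731280 + 8185792 - 7385008)/(-649) = (1/272)*(-1/649)*(-60135) = 60135/176528 ≈ 0.34065)
f*(-6) = (60135/176528)*(-6) = -180405/88264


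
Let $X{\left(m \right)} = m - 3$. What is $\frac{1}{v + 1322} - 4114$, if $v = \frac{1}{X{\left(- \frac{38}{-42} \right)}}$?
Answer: $- \frac{239216714}{58147} \approx -4114.0$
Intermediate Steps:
$X{\left(m \right)} = -3 + m$
$v = - \frac{21}{44}$ ($v = \frac{1}{-3 - \frac{38}{-42}} = \frac{1}{-3 - - \frac{19}{21}} = \frac{1}{-3 + \frac{19}{21}} = \frac{1}{- \frac{44}{21}} = - \frac{21}{44} \approx -0.47727$)
$\frac{1}{v + 1322} - 4114 = \frac{1}{- \frac{21}{44} + 1322} - 4114 = \frac{1}{\frac{58147}{44}} - 4114 = \frac{44}{58147} - 4114 = - \frac{239216714}{58147}$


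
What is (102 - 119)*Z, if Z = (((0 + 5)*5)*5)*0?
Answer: 0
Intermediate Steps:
Z = 0 (Z = ((5*5)*5)*0 = (25*5)*0 = 125*0 = 0)
(102 - 119)*Z = (102 - 119)*0 = -17*0 = 0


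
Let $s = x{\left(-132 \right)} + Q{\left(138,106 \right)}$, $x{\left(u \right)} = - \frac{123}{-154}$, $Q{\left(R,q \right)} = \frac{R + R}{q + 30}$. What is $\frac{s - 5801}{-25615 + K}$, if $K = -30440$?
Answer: $\frac{7589807}{73375995} \approx 0.10344$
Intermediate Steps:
$Q{\left(R,q \right)} = \frac{2 R}{30 + q}$
$x{\left(u \right)} = \frac{123}{154}$ ($x{\left(u \right)} = \left(-123\right) \left(- \frac{1}{154}\right) = \frac{123}{154}$)
$s = \frac{3702}{1309}$ ($s = \frac{123}{154} + 2 \cdot 138 \frac{1}{30 + 106} = \frac{123}{154} + 2 \cdot 138 \cdot \frac{1}{136} = \frac{123}{154} + \frac{69}{34} = \frac{3702}{1309} \approx 2.8281$)
$\frac{s - 5801}{-25615 + K} = \frac{\frac{3702}{1309} - 5801}{-25615 - 30440} = - \frac{7589807}{1309 \left(-56055\right)} = \left(- \frac{7589807}{1309}\right) \left(- \frac{1}{56055}\right) = \frac{7589807}{73375995}$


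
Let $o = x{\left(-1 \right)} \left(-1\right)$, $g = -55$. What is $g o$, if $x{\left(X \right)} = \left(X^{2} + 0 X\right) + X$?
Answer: $0$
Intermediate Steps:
$x{\left(X \right)} = X + X^{2}$ ($x{\left(X \right)} = \left(X^{2} + 0\right) + X = X^{2} + X = X + X^{2}$)
$o = 0$ ($o = - (1 - 1) \left(-1\right) = \left(-1\right) 0 \left(-1\right) = 0 \left(-1\right) = 0$)
$g o = \left(-55\right) 0 = 0$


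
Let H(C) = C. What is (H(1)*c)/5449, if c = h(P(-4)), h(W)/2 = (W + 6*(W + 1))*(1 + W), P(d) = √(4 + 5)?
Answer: 216/5449 ≈ 0.039640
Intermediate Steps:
P(d) = 3 (P(d) = √9 = 3)
h(W) = 2*(1 + W)*(6 + 7*W) (h(W) = 2*((W + 6*(W + 1))*(1 + W)) = 2*((W + 6*(1 + W))*(1 + W)) = 2*((W + (6 + 6*W))*(1 + W)) = 2*((6 + 7*W)*(1 + W)) = 2*((1 + W)*(6 + 7*W)) = 2*(1 + W)*(6 + 7*W))
c = 216 (c = 12 + 14*3² + 26*3 = 12 + 14*9 + 78 = 12 + 126 + 78 = 216)
(H(1)*c)/5449 = (1*216)/5449 = 216*(1/5449) = 216/5449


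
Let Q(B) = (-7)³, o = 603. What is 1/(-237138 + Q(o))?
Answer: -1/237481 ≈ -4.2109e-6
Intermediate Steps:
Q(B) = -343
1/(-237138 + Q(o)) = 1/(-237138 - 343) = 1/(-237481) = -1/237481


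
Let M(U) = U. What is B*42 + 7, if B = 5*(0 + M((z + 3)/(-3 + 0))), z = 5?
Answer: -553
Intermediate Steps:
B = -40/3 (B = 5*(0 + (5 + 3)/(-3 + 0)) = 5*(0 + 8/(-3)) = 5*(0 + 8*(-⅓)) = 5*(0 - 8/3) = 5*(-8/3) = -40/3 ≈ -13.333)
B*42 + 7 = -40/3*42 + 7 = -560 + 7 = -553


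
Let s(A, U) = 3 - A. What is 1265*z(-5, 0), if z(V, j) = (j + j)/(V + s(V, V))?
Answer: 0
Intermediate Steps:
z(V, j) = 2*j/3 (z(V, j) = (j + j)/(V + (3 - V)) = (2*j)/3 = (2*j)*(1/3) = 2*j/3)
1265*z(-5, 0) = 1265*((2/3)*0) = 1265*0 = 0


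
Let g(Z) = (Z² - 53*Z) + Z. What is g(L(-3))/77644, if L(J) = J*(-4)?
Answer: -120/19411 ≈ -0.0061821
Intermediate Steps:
L(J) = -4*J
g(Z) = Z² - 52*Z
g(L(-3))/77644 = ((-4*(-3))*(-52 - 4*(-3)))/77644 = (12*(-52 + 12))*(1/77644) = (12*(-40))*(1/77644) = -480*1/77644 = -120/19411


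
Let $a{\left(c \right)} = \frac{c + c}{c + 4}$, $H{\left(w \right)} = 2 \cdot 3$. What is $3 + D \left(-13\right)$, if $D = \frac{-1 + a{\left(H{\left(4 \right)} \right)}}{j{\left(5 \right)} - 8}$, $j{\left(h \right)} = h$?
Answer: $\frac{58}{15} \approx 3.8667$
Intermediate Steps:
$H{\left(w \right)} = 6$
$a{\left(c \right)} = \frac{2 c}{4 + c}$
$D = - \frac{1}{15}$ ($D = \frac{-1 + 2 \cdot 6 \frac{1}{4 + 6}}{5 - 8} = \frac{-1 + 2 \cdot 6 \cdot \frac{1}{10}}{-3} = \left(-1 + 2 \cdot 6 \cdot \frac{1}{10}\right) \left(- \frac{1}{3}\right) = \left(-1 + \frac{6}{5}\right) \left(- \frac{1}{3}\right) = \frac{1}{5} \left(- \frac{1}{3}\right) = - \frac{1}{15} \approx -0.066667$)
$3 + D \left(-13\right) = 3 - - \frac{13}{15} = 3 + \frac{13}{15} = \frac{58}{15}$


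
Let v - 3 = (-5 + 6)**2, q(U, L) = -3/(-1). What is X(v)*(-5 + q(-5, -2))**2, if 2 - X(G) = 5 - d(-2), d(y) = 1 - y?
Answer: 0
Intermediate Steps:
q(U, L) = 3 (q(U, L) = -3*(-1) = 3)
v = 4 (v = 3 + (-5 + 6)**2 = 3 + 1**2 = 3 + 1 = 4)
X(G) = 0 (X(G) = 2 - (5 - (1 - 1*(-2))) = 2 - (5 - (1 + 2)) = 2 - (5 - 1*3) = 2 - (5 - 3) = 2 - 1*2 = 2 - 2 = 0)
X(v)*(-5 + q(-5, -2))**2 = 0*(-5 + 3)**2 = 0*(-2)**2 = 0*4 = 0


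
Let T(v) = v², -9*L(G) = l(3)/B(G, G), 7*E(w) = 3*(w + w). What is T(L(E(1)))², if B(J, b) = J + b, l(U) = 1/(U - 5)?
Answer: 2401/2176782336 ≈ 1.1030e-6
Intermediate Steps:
E(w) = 6*w/7 (E(w) = (3*(w + w))/7 = (3*(2*w))/7 = (6*w)/7 = 6*w/7)
l(U) = 1/(-5 + U)
L(G) = 1/(36*G) (L(G) = -1/(9*(-5 + 3)*(G + G)) = -1/(9*(-2)*(2*G)) = -(-1)*1/(2*G)/18 = -(-1)/(36*G) = 1/(36*G))
T(L(E(1)))² = ((1/(36*(((6/7)*1))))²)² = ((1/(36*(6/7)))²)² = (((1/36)*(7/6))²)² = ((7/216)²)² = (49/46656)² = 2401/2176782336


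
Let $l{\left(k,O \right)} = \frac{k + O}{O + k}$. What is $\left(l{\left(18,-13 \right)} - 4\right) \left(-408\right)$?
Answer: $1224$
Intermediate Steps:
$l{\left(k,O \right)} = 1$ ($l{\left(k,O \right)} = \frac{O + k}{O + k} = 1$)
$\left(l{\left(18,-13 \right)} - 4\right) \left(-408\right) = \left(1 - 4\right) \left(-408\right) = \left(-3\right) \left(-408\right) = 1224$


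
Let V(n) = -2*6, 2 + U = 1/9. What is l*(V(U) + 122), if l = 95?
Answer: 10450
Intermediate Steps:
U = -17/9 (U = -2 + 1/9 = -17/9 ≈ -1.8889)
V(n) = -12
l*(V(U) + 122) = 95*(-12 + 122) = 95*110 = 10450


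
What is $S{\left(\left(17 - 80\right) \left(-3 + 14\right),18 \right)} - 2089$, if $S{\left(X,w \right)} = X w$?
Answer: $-14563$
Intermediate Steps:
$S{\left(\left(17 - 80\right) \left(-3 + 14\right),18 \right)} - 2089 = \left(17 - 80\right) \left(-3 + 14\right) 18 - 2089 = \left(-63\right) 11 \cdot 18 - 2089 = \left(-693\right) 18 - 2089 = -12474 - 2089 = -14563$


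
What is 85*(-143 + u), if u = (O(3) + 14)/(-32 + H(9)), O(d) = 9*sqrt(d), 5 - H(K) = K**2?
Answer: -656965/54 - 85*sqrt(3)/12 ≈ -12178.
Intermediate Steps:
H(K) = 5 - K**2
u = -7/54 - sqrt(3)/12 (u = (9*sqrt(3) + 14)/(-32 + (5 - 1*9**2)) = (14 + 9*sqrt(3))/(-32 + (5 - 1*81)) = (14 + 9*sqrt(3))/(-32 + (5 - 81)) = (14 + 9*sqrt(3))/(-32 - 76) = (14 + 9*sqrt(3))/(-108) = (14 + 9*sqrt(3))*(-1/108) = -7/54 - sqrt(3)/12 ≈ -0.27397)
85*(-143 + u) = 85*(-143 + (-7/54 - sqrt(3)/12)) = 85*(-7729/54 - sqrt(3)/12) = -656965/54 - 85*sqrt(3)/12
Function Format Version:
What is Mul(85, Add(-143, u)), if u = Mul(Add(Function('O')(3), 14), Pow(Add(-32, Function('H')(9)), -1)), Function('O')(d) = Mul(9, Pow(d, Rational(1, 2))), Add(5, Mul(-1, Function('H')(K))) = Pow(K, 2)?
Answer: Add(Rational(-656965, 54), Mul(Rational(-85, 12), Pow(3, Rational(1, 2)))) ≈ -12178.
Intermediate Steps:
Function('H')(K) = Add(5, Mul(-1, Pow(K, 2)))
u = Add(Rational(-7, 54), Mul(Rational(-1, 12), Pow(3, Rational(1, 2)))) (u = Mul(Add(Mul(9, Pow(3, Rational(1, 2))), 14), Pow(Add(-32, Add(5, Mul(-1, Pow(9, 2)))), -1)) = Mul(Add(14, Mul(9, Pow(3, Rational(1, 2)))), Pow(Add(-32, Add(5, Mul(-1, 81))), -1)) = Mul(Add(14, Mul(9, Pow(3, Rational(1, 2)))), Pow(Add(-32, Add(5, -81)), -1)) = Mul(Add(14, Mul(9, Pow(3, Rational(1, 2)))), Pow(Add(-32, -76), -1)) = Mul(Add(14, Mul(9, Pow(3, Rational(1, 2)))), Pow(-108, -1)) = Mul(Add(14, Mul(9, Pow(3, Rational(1, 2)))), Rational(-1, 108)) = Add(Rational(-7, 54), Mul(Rational(-1, 12), Pow(3, Rational(1, 2)))) ≈ -0.27397)
Mul(85, Add(-143, u)) = Mul(85, Add(-143, Add(Rational(-7, 54), Mul(Rational(-1, 12), Pow(3, Rational(1, 2)))))) = Mul(85, Add(Rational(-7729, 54), Mul(Rational(-1, 12), Pow(3, Rational(1, 2))))) = Add(Rational(-656965, 54), Mul(Rational(-85, 12), Pow(3, Rational(1, 2))))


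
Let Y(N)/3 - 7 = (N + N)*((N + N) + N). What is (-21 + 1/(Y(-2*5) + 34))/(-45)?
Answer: 38954/83475 ≈ 0.46665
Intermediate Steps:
Y(N) = 21 + 18*N² (Y(N) = 21 + 3*((N + N)*((N + N) + N)) = 21 + 3*((2*N)*(2*N + N)) = 21 + 3*((2*N)*(3*N)) = 21 + 3*(6*N²) = 21 + 18*N²)
(-21 + 1/(Y(-2*5) + 34))/(-45) = (-21 + 1/((21 + 18*(-2*5)²) + 34))/(-45) = (-21 + 1/((21 + 18*(-10)²) + 34))*(-1/45) = (-21 + 1/((21 + 18*100) + 34))*(-1/45) = (-21 + 1/((21 + 1800) + 34))*(-1/45) = (-21 + 1/(1821 + 34))*(-1/45) = (-21 + 1/1855)*(-1/45) = -38954/1855*(-1/45) = 38954/83475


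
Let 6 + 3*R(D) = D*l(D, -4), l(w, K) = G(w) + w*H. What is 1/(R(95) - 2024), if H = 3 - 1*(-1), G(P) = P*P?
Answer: 1/295799 ≈ 3.3807e-6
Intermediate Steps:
G(P) = P²
H = 4 (H = 3 + 1 = 4)
l(w, K) = w² + 4*w (l(w, K) = w² + w*4 = w² + 4*w)
R(D) = -2 + D²*(4 + D)/3 (R(D) = -2 + (D*(D*(4 + D)))/3 = -2 + (D²*(4 + D))/3 = -2 + D²*(4 + D)/3)
1/(R(95) - 2024) = 1/((-2 + (⅓)*95²*(4 + 95)) - 2024) = 1/((-2 + (⅓)*9025*99) - 2024) = 1/((-2 + 297825) - 2024) = 1/(297823 - 2024) = 1/295799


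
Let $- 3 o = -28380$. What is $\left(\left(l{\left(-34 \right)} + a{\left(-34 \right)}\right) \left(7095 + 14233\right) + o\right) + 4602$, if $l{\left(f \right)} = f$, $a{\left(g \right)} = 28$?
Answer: $-113906$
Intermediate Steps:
$o = 9460$ ($o = \left(- \frac{1}{3}\right) \left(-28380\right) = 9460$)
$\left(\left(l{\left(-34 \right)} + a{\left(-34 \right)}\right) \left(7095 + 14233\right) + o\right) + 4602 = \left(\left(-34 + 28\right) \left(7095 + 14233\right) + 9460\right) + 4602 = \left(\left(-6\right) 21328 + 9460\right) + 4602 = \left(-127968 + 9460\right) + 4602 = -118508 + 4602 = -113906$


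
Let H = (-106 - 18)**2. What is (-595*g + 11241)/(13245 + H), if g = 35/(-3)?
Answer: 54548/85863 ≈ 0.63529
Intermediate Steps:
g = -35/3 (g = 35*(-1/3) = -35/3 ≈ -11.667)
H = 15376 (H = (-124)**2 = 15376)
(-595*g + 11241)/(13245 + H) = (-595*(-35/3) + 11241)/(13245 + 15376) = (20825/3 + 11241)/28621 = (54548/3)*(1/28621) = 54548/85863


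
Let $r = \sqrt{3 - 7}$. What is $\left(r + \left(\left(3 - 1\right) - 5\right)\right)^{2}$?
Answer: $5 - 12 i \approx 5.0 - 12.0 i$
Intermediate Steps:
$r = 2 i$ ($r = \sqrt{-4} = 2 i \approx 2.0 i$)
$\left(r + \left(\left(3 - 1\right) - 5\right)\right)^{2} = \left(2 i + \left(\left(3 - 1\right) - 5\right)\right)^{2} = \left(2 i + \left(2 - 5\right)\right)^{2} = \left(2 i - 3\right)^{2} = \left(-3 + 2 i\right)^{2}$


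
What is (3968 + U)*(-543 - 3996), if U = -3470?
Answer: -2260422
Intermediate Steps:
(3968 + U)*(-543 - 3996) = (3968 - 3470)*(-543 - 3996) = 498*(-4539) = -2260422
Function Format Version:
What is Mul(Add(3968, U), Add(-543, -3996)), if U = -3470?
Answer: -2260422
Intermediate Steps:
Mul(Add(3968, U), Add(-543, -3996)) = Mul(Add(3968, -3470), Add(-543, -3996)) = Mul(498, -4539) = -2260422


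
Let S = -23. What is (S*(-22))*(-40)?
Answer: -20240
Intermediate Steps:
(S*(-22))*(-40) = -23*(-22)*(-40) = 506*(-40) = -20240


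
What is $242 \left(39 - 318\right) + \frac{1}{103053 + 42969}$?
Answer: $- \frac{9859113395}{146022} \approx -67518.0$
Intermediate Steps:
$242 \left(39 - 318\right) + \frac{1}{103053 + 42969} = 242 \left(-279\right) + \frac{1}{146022} = -67518 + \frac{1}{146022} = - \frac{9859113395}{146022}$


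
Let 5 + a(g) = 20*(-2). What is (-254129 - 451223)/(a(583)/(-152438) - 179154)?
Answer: 107522448176/27309877407 ≈ 3.9371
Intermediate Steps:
a(g) = -45 (a(g) = -5 + 20*(-2) = -5 - 40 = -45)
(-254129 - 451223)/(a(583)/(-152438) - 179154) = (-254129 - 451223)/(-45/(-152438) - 179154) = -705352/(-45*(-1/152438) - 179154) = -705352/(45/152438 - 179154) = -705352/(-27309877407/152438) = -705352*(-152438/27309877407) = 107522448176/27309877407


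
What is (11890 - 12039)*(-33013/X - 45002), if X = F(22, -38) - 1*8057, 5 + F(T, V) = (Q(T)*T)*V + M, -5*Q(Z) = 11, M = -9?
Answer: 208905785697/31159 ≈ 6.7045e+6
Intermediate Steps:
Q(Z) = -11/5 (Q(Z) = -⅕*11 = -11/5)
F(T, V) = -14 - 11*T*V/5 (F(T, V) = -5 + ((-11*T/5)*V - 9) = -5 + (-11*T*V/5 - 9) = -5 + (-9 - 11*T*V/5) = -14 - 11*T*V/5)
X = -31159/5 (X = (-14 - 11/5*22*(-38)) - 1*8057 = (-14 + 9196/5) - 8057 = 9126/5 - 8057 = -31159/5 ≈ -6231.8)
(11890 - 12039)*(-33013/X - 45002) = (11890 - 12039)*(-33013/(-31159/5) - 45002) = -149*(-33013*(-5/31159) - 45002) = -149*(165065/31159 - 45002) = -149*(-1402052253/31159) = 208905785697/31159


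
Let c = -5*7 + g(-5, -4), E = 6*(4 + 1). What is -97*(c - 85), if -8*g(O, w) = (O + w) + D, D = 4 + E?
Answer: 95545/8 ≈ 11943.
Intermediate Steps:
E = 30 (E = 6*5 = 30)
D = 34 (D = 4 + 30 = 34)
g(O, w) = -17/4 - O/8 - w/8 (g(O, w) = -((O + w) + 34)/8 = -(34 + O + w)/8 = -17/4 - O/8 - w/8)
c = -305/8 (c = -5*7 + (-17/4 - ⅛*(-5) - ⅛*(-4)) = -35 + (-17/4 + 5/8 + ½) = -35 - 25/8 = -305/8 ≈ -38.125)
-97*(c - 85) = -97*(-305/8 - 85) = -97*(-985/8) = 95545/8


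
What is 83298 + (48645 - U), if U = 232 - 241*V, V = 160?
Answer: 170271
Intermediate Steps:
U = -38328 (U = 232 - 241*160 = 232 - 38560 = -38328)
83298 + (48645 - U) = 83298 + (48645 - 1*(-38328)) = 83298 + (48645 + 38328) = 83298 + 86973 = 170271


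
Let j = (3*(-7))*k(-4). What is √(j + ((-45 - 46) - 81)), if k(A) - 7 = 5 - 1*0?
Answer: 2*I*√106 ≈ 20.591*I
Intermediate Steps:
k(A) = 12 (k(A) = 7 + (5 - 1*0) = 7 + (5 + 0) = 7 + 5 = 12)
j = -252 (j = (3*(-7))*12 = -21*12 = -252)
√(j + ((-45 - 46) - 81)) = √(-252 + ((-45 - 46) - 81)) = √(-252 + (-91 - 81)) = √(-252 - 172) = √(-424) = 2*I*√106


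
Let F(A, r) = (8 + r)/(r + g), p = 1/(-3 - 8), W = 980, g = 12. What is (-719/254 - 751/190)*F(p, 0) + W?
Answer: 35307418/36195 ≈ 975.48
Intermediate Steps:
p = -1/11 (p = 1/(-11) = -1/11 ≈ -0.090909)
F(A, r) = (8 + r)/(12 + r) (F(A, r) = (8 + r)/(r + 12) = (8 + r)/(12 + r))
(-719/254 - 751/190)*F(p, 0) + W = (-719/254 - 751/190)*((8 + 0)/(12 + 0)) + 980 = (-719*1/254 - 751*1/190)*(8/12) + 980 = (-719/254 - 751/190)*((1/12)*8) + 980 = -81841/12065*⅔ + 980 = -163682/36195 + 980 = 35307418/36195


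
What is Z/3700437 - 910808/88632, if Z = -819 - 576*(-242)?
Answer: -139921067540/13665713841 ≈ -10.239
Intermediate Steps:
Z = 138573 (Z = -819 + 139392 = 138573)
Z/3700437 - 910808/88632 = 138573/3700437 - 910808/88632 = 138573*(1/3700437) - 910808*1/88632 = 46191/1233479 - 113851/11079 = -139921067540/13665713841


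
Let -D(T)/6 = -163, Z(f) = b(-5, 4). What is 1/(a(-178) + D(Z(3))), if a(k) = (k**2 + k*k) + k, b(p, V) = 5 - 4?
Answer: 1/64168 ≈ 1.5584e-5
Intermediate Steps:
b(p, V) = 1
Z(f) = 1
a(k) = k + 2*k**2 (a(k) = (k**2 + k**2) + k = 2*k**2 + k = k + 2*k**2)
D(T) = 978 (D(T) = -6*(-163) = 978)
1/(a(-178) + D(Z(3))) = 1/(-178*(1 + 2*(-178)) + 978) = 1/(-178*(1 - 356) + 978) = 1/(-178*(-355) + 978) = 1/(63190 + 978) = 1/64168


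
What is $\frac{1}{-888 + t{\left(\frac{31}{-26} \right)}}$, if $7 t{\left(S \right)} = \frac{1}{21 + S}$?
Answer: $- \frac{3605}{3201214} \approx -0.0011261$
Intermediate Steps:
$t{\left(S \right)} = \frac{1}{7 \left(21 + S\right)}$
$\frac{1}{-888 + t{\left(\frac{31}{-26} \right)}} = \frac{1}{-888 + \frac{1}{7 \left(21 + \frac{31}{-26}\right)}} = \frac{1}{-888 + \frac{1}{7 \left(21 + 31 \left(- \frac{1}{26}\right)\right)}} = \frac{1}{-888 + \frac{1}{7 \left(21 - \frac{31}{26}\right)}} = \frac{1}{-888 + \frac{1}{7 \cdot \frac{515}{26}}} = \frac{1}{-888 + \frac{1}{7} \cdot \frac{26}{515}} = \frac{1}{-888 + \frac{26}{3605}} = \frac{1}{- \frac{3201214}{3605}} = - \frac{3605}{3201214}$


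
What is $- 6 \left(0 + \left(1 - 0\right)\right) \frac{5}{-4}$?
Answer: $\frac{15}{2} \approx 7.5$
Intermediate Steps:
$- 6 \left(0 + \left(1 - 0\right)\right) \frac{5}{-4} = - 6 \left(0 + \left(1 + 0\right)\right) 5 \left(- \frac{1}{4}\right) = - 6 \left(0 + 1\right) \left(- \frac{5}{4}\right) = - 6 \cdot 1 \left(- \frac{5}{4}\right) = \left(-6\right) \left(- \frac{5}{4}\right) = \frac{15}{2}$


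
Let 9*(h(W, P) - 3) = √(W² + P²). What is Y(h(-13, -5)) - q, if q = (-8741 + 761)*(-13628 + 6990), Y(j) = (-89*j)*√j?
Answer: -52971240 - 89*(27 + √194)^(3/2)/27 ≈ -5.2972e+7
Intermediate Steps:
h(W, P) = 3 + √(P² + W²)/9 (h(W, P) = 3 + √(W² + P²)/9 = 3 + √(P² + W²)/9)
Y(j) = -89*j^(3/2)
q = 52971240 (q = -7980*(-6638) = 52971240)
Y(h(-13, -5)) - q = -89*(3 + √((-5)² + (-13)²)/9)^(3/2) - 1*52971240 = -89*(3 + √(25 + 169)/9)^(3/2) - 52971240 = -89*(3 + √194/9)^(3/2) - 52971240 = -52971240 - 89*(3 + √194/9)^(3/2)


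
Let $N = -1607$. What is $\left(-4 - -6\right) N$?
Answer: $-3214$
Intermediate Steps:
$\left(-4 - -6\right) N = \left(-4 - -6\right) \left(-1607\right) = \left(-4 + 6\right) \left(-1607\right) = 2 \left(-1607\right) = -3214$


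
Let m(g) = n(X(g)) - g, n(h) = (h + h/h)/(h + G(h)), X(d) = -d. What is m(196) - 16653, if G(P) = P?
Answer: -6604613/392 ≈ -16849.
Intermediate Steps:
n(h) = (1 + h)/(2*h) (n(h) = (h + h/h)/(h + h) = (h + 1)/((2*h)) = (1 + h)*(1/(2*h)) = (1 + h)/(2*h))
m(g) = -g - (1 - g)/(2*g) (m(g) = (1 - g)/(2*((-g))) - g = (-1/g)*(1 - g)/2 - g = -(1 - g)/(2*g) - g = -g - (1 - g)/(2*g))
m(196) - 16653 = (½ - 1*196 - ½/196) - 16653 = (½ - 196 - ½*1/196) - 16653 = (½ - 196 - 1/392) - 16653 = -76637/392 - 16653 = -6604613/392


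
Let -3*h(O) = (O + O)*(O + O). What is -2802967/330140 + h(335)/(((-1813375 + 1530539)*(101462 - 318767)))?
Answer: -25841265260932249/3043643705726580 ≈ -8.4902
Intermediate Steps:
h(O) = -4*O²/3 (h(O) = -(O + O)*(O + O)/3 = -2*O*2*O/3 = -4*O²/3)
-2802967/330140 + h(335)/(((-1813375 + 1530539)*(101462 - 318767))) = -2802967/330140 + (-4/3*335²)/(((-1813375 + 1530539)*(101462 - 318767))) = -2802967*1/330140 + (-4/3*112225)/((-282836*(-217305))) = -2802967/330140 - 448900/3/61461676980 = -2802967/330140 - 448900/3*1/61461676980 = -2802967/330140 - 22445/9219251547 = -25841265260932249/3043643705726580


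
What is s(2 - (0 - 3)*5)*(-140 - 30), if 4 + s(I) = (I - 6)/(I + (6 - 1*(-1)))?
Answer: 7225/12 ≈ 602.08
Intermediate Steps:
s(I) = -4 + (-6 + I)/(7 + I) (s(I) = -4 + (I - 6)/(I + (6 - 1*(-1))) = -4 + (-6 + I)/(I + (6 + 1)) = -4 + (-6 + I)/(I + 7) = -4 + (-6 + I)/(7 + I))
s(2 - (0 - 3)*5)*(-140 - 30) = ((-34 - 3*(2 - (0 - 3)*5))/(7 + (2 - (0 - 3)*5)))*(-140 - 30) = ((-34 - 3*(2 - (-3)*5))/(7 + (2 - (-3)*5)))*(-170) = ((-34 - 3*(2 - 1*(-15)))/(7 + (2 - 1*(-15))))*(-170) = ((-34 - 3*(2 + 15))/(7 + (2 + 15)))*(-170) = ((-34 - 3*17)/(7 + 17))*(-170) = ((-34 - 51)/24)*(-170) = ((1/24)*(-85))*(-170) = -85/24*(-170) = 7225/12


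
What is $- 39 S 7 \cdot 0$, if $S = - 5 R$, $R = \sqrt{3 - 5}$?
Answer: $0$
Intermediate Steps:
$R = i \sqrt{2}$ ($R = \sqrt{-2} = i \sqrt{2} \approx 1.4142 i$)
$S = - 5 i \sqrt{2} \approx - 7.0711 i$
$- 39 S 7 \cdot 0 = - 39 \left(- 5 i \sqrt{2}\right) 7 \cdot 0 = 195 i \sqrt{2} \cdot 0 = 0$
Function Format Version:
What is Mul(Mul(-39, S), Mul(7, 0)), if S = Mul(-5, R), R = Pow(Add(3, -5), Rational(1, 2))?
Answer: 0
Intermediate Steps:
R = Mul(I, Pow(2, Rational(1, 2))) (R = Pow(-2, Rational(1, 2)) = Mul(I, Pow(2, Rational(1, 2))) ≈ Mul(1.4142, I))
S = Mul(-5, I, Pow(2, Rational(1, 2))) (S = Mul(-5, Mul(I, Pow(2, Rational(1, 2)))) = Mul(-5, I, Pow(2, Rational(1, 2))) ≈ Mul(-7.0711, I))
Mul(Mul(-39, S), Mul(7, 0)) = Mul(Mul(-39, Mul(-5, I, Pow(2, Rational(1, 2)))), Mul(7, 0)) = Mul(Mul(195, I, Pow(2, Rational(1, 2))), 0) = 0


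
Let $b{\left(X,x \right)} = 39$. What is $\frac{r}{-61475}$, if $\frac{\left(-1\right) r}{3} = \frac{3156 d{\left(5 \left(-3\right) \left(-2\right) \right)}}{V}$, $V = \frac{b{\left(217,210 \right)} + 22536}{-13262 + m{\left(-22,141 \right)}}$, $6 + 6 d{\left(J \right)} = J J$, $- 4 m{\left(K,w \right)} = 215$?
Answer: $- \frac{894521649}{66085625} \approx -13.536$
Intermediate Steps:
$m{\left(K,w \right)} = - \frac{215}{4}$ ($m{\left(K,w \right)} = \left(- \frac{1}{4}\right) 215 = - \frac{215}{4}$)
$d{\left(J \right)} = -1 + \frac{J^{2}}{6}$ ($d{\left(J \right)} = -1 + \frac{J J}{6} = -1 + \frac{J^{2}}{6}$)
$V = - \frac{12900}{7609}$ ($V = \frac{39 + 22536}{-13262 - \frac{215}{4}} = \frac{22575}{- \frac{53263}{4}} = 22575 \left(- \frac{4}{53263}\right) = - \frac{12900}{7609} \approx -1.6954$)
$r = \frac{894521649}{1075}$ ($r = - 3 \frac{3156 \left(-1 + \frac{\left(5 \left(-3\right) \left(-2\right)\right)^{2}}{6}\right)}{- \frac{12900}{7609}} = - 3 \cdot 3156 \left(-1 + \frac{\left(\left(-15\right) \left(-2\right)\right)^{2}}{6}\right) \left(- \frac{7609}{12900}\right) = - 3 \cdot 3156 \left(-1 + \frac{30^{2}}{6}\right) \left(- \frac{7609}{12900}\right) = - 3 \cdot 3156 \left(-1 + \frac{1}{6} \cdot 900\right) \left(- \frac{7609}{12900}\right) = - 3 \cdot 3156 \left(-1 + 150\right) \left(- \frac{7609}{12900}\right) = - 3 \cdot 3156 \cdot 149 \left(- \frac{7609}{12900}\right) = - 3 \cdot 470244 \left(- \frac{7609}{12900}\right) = \left(-3\right) \left(- \frac{298173883}{1075}\right) = \frac{894521649}{1075} \approx 8.3211 \cdot 10^{5}$)
$\frac{r}{-61475} = \frac{894521649}{1075 \left(-61475\right)} = \frac{894521649}{1075} \left(- \frac{1}{61475}\right) = - \frac{894521649}{66085625}$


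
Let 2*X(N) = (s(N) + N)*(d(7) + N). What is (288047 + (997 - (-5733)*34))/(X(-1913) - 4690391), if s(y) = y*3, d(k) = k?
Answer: 483966/2601965 ≈ 0.18600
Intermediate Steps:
s(y) = 3*y
X(N) = 2*N*(7 + N) (X(N) = ((3*N + N)*(7 + N))/2 = ((4*N)*(7 + N))/2 = (4*N*(7 + N))/2 = 2*N*(7 + N))
(288047 + (997 - (-5733)*34))/(X(-1913) - 4690391) = (288047 + (997 - (-5733)*34))/(2*(-1913)*(7 - 1913) - 4690391) = (288047 + (997 - 819*(-238)))/(2*(-1913)*(-1906) - 4690391) = (288047 + (997 + 194922))/(7292356 - 4690391) = (288047 + 195919)/2601965 = 483966*(1/2601965) = 483966/2601965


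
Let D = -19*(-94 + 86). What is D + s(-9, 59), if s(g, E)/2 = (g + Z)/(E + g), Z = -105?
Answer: 3686/25 ≈ 147.44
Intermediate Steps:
s(g, E) = 2*(-105 + g)/(E + g) (s(g, E) = 2*((g - 105)/(E + g)) = 2*((-105 + g)/(E + g)) = 2*(-105 + g)/(E + g))
D = 152 (D = -19*(-8) = 152)
D + s(-9, 59) = 152 + 2*(-105 - 9)/(59 - 9) = 152 + 2*(-114)/50 = 152 + 2*(1/50)*(-114) = 152 - 114/25 = 3686/25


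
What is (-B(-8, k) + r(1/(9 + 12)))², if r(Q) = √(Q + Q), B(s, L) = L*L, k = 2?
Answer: (84 - √42)²/441 ≈ 13.626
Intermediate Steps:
B(s, L) = L²
r(Q) = √2*√Q (r(Q) = √(2*Q) = √2*√Q)
(-B(-8, k) + r(1/(9 + 12)))² = (-1*2² + √2*√(1/(9 + 12)))² = (-1*4 + √2*√(1/21))² = (-4 + √2*√(1/21))² = (-4 + √2*(√21/21))² = (-4 + √42/21)²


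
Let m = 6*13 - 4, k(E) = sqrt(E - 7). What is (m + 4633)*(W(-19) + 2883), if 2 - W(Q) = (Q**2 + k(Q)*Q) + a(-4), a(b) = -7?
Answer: 11913417 + 89433*I*sqrt(26) ≈ 1.1913e+7 + 4.5602e+5*I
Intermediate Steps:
k(E) = sqrt(-7 + E)
m = 74 (m = 78 - 4 = 74)
W(Q) = 9 - Q**2 - Q*sqrt(-7 + Q) (W(Q) = 2 - ((Q**2 + sqrt(-7 + Q)*Q) - 7) = 2 - ((Q**2 + Q*sqrt(-7 + Q)) - 7) = 2 - (-7 + Q**2 + Q*sqrt(-7 + Q)) = 2 + (7 - Q**2 - Q*sqrt(-7 + Q)) = 9 - Q**2 - Q*sqrt(-7 + Q))
(m + 4633)*(W(-19) + 2883) = (74 + 4633)*((9 - 1*(-19)**2 - 1*(-19)*sqrt(-7 - 19)) + 2883) = 4707*((9 - 1*361 - 1*(-19)*sqrt(-26)) + 2883) = 4707*((9 - 361 - 1*(-19)*I*sqrt(26)) + 2883) = 4707*((9 - 361 + 19*I*sqrt(26)) + 2883) = 4707*((-352 + 19*I*sqrt(26)) + 2883) = 4707*(2531 + 19*I*sqrt(26)) = 11913417 + 89433*I*sqrt(26)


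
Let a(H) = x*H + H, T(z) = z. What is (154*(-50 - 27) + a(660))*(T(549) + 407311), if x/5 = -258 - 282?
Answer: -731373736280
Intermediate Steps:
x = -2700 (x = 5*(-258 - 282) = 5*(-540) = -2700)
a(H) = -2699*H (a(H) = -2700*H + H = -2699*H)
(154*(-50 - 27) + a(660))*(T(549) + 407311) = (154*(-50 - 27) - 2699*660)*(549 + 407311) = (154*(-77) - 1781340)*407860 = (-11858 - 1781340)*407860 = -1793198*407860 = -731373736280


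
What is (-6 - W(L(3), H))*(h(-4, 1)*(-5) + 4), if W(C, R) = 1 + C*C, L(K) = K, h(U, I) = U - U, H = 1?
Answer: -64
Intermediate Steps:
h(U, I) = 0
W(C, R) = 1 + C**2
(-6 - W(L(3), H))*(h(-4, 1)*(-5) + 4) = (-6 - (1 + 3**2))*(0*(-5) + 4) = (-6 - (1 + 9))*(0 + 4) = (-6 - 1*10)*4 = (-6 - 10)*4 = -16*4 = -64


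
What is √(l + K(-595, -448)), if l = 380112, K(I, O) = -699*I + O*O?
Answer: 19*√2761 ≈ 998.36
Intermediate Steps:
K(I, O) = O² - 699*I (K(I, O) = -699*I + O² = O² - 699*I)
√(l + K(-595, -448)) = √(380112 + ((-448)² - 699*(-595))) = √(380112 + (200704 + 415905)) = √(380112 + 616609) = √996721 = 19*√2761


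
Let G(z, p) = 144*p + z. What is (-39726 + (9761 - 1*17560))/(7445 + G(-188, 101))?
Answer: -47525/21801 ≈ -2.1799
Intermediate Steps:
G(z, p) = z + 144*p
(-39726 + (9761 - 1*17560))/(7445 + G(-188, 101)) = (-39726 + (9761 - 1*17560))/(7445 + (-188 + 144*101)) = (-39726 + (9761 - 17560))/(7445 + (-188 + 14544)) = (-39726 - 7799)/(7445 + 14356) = -47525/21801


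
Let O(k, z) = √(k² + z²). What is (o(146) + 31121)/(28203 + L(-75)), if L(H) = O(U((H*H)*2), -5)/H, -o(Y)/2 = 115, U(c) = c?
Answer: 196024246425/178962009524 + 463365*√5062501/178962009524 ≈ 1.1012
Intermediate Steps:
o(Y) = -230 (o(Y) = -2*115 = -230)
L(H) = √(25 + 4*H⁴)/H (L(H) = √(((H*H)*2)² + (-5)²)/H = √((H²*2)² + 25)/H = √((2*H²)² + 25)/H = √(4*H⁴ + 25)/H = √(25 + 4*H⁴)/H)
(o(146) + 31121)/(28203 + L(-75)) = (-230 + 31121)/(28203 + √(25 + 4*(-75)⁴)/(-75)) = 30891/(28203 - √(25 + 4*31640625)/75) = 30891/(28203 - √(25 + 126562500)/75) = 30891/(28203 - √5062501/15)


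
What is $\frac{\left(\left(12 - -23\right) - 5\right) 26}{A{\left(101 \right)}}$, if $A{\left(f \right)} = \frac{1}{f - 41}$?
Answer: $46800$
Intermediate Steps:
$A{\left(f \right)} = \frac{1}{-41 + f}$
$\frac{\left(\left(12 - -23\right) - 5\right) 26}{A{\left(101 \right)}} = \frac{\left(\left(12 - -23\right) - 5\right) 26}{\frac{1}{-41 + 101}} = \frac{\left(\left(12 + 23\right) - 5\right) 26}{\frac{1}{60}} = \left(35 - 5\right) 26 \frac{1}{\frac{1}{60}} = 30 \cdot 26 \cdot 60 = 780 \cdot 60 = 46800$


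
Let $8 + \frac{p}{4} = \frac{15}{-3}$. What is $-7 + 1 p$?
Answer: $-59$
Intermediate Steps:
$p = -52$ ($p = -32 + 4 \frac{15}{-3} = -32 + 4 \cdot 15 \left(- \frac{1}{3}\right) = -32 + 4 \left(-5\right) = -32 - 20 = -52$)
$-7 + 1 p = -7 + 1 \left(-52\right) = -7 - 52 = -59$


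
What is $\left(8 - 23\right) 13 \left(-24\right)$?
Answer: $4680$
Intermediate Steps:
$\left(8 - 23\right) 13 \left(-24\right) = \left(-15\right) 13 \left(-24\right) = \left(-195\right) \left(-24\right) = 4680$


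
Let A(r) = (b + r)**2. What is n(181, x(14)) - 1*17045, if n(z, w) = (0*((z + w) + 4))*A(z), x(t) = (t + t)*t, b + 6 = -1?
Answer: -17045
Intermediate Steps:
b = -7 (b = -6 - 1 = -7)
x(t) = 2*t**2 (x(t) = (2*t)*t = 2*t**2)
A(r) = (-7 + r)**2
n(z, w) = 0 (n(z, w) = (0*((z + w) + 4))*(-7 + z)**2 = (0*((w + z) + 4))*(-7 + z)**2 = (0*(4 + w + z))*(-7 + z)**2 = 0*(-7 + z)**2 = 0)
n(181, x(14)) - 1*17045 = 0 - 1*17045 = 0 - 17045 = -17045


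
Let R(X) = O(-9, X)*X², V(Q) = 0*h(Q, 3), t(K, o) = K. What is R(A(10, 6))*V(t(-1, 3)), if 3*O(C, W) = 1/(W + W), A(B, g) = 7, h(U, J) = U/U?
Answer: 0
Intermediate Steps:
h(U, J) = 1
V(Q) = 0 (V(Q) = 0*1 = 0)
O(C, W) = 1/(6*W) (O(C, W) = 1/(3*(W + W)) = 1/(3*((2*W))) = (1/(2*W))/3 = 1/(6*W))
R(X) = X/6 (R(X) = (1/(6*X))*X² = X/6)
R(A(10, 6))*V(t(-1, 3)) = ((⅙)*7)*0 = (7/6)*0 = 0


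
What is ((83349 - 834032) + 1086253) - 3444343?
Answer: -3108773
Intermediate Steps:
((83349 - 834032) + 1086253) - 3444343 = (-750683 + 1086253) - 3444343 = 335570 - 3444343 = -3108773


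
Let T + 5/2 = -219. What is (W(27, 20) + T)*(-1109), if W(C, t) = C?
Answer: 431401/2 ≈ 2.1570e+5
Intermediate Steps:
T = -443/2 (T = -5/2 - 219 = -443/2 ≈ -221.50)
(W(27, 20) + T)*(-1109) = (27 - 443/2)*(-1109) = -389/2*(-1109) = 431401/2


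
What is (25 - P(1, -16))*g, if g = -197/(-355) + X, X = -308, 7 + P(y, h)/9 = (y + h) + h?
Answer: -40055481/355 ≈ -1.1283e+5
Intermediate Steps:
P(y, h) = -63 + 9*y + 18*h (P(y, h) = -63 + 9*((y + h) + h) = -63 + 9*((h + y) + h) = -63 + 9*(y + 2*h) = -63 + (9*y + 18*h) = -63 + 9*y + 18*h)
g = -109143/355 (g = -197/(-355) - 308 = -197*(-1/355) - 308 = 197/355 - 308 = -109143/355 ≈ -307.45)
(25 - P(1, -16))*g = (25 - (-63 + 9*1 + 18*(-16)))*(-109143/355) = (25 - (-63 + 9 - 288))*(-109143/355) = (25 - 1*(-342))*(-109143/355) = (25 + 342)*(-109143/355) = 367*(-109143/355) = -40055481/355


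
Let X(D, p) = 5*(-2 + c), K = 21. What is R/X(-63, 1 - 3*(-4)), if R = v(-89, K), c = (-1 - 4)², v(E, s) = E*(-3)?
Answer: 267/115 ≈ 2.3217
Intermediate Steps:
v(E, s) = -3*E
c = 25 (c = (-5)² = 25)
X(D, p) = 115 (X(D, p) = 5*(-2 + 25) = 5*23 = 115)
R = 267 (R = -3*(-89) = 267)
R/X(-63, 1 - 3*(-4)) = 267/115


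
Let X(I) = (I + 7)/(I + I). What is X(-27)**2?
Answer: 100/729 ≈ 0.13717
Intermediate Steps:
X(I) = (7 + I)/(2*I) (X(I) = (7 + I)/((2*I)) = (7 + I)*(1/(2*I)) = (7 + I)/(2*I))
X(-27)**2 = ((1/2)*(7 - 27)/(-27))**2 = ((1/2)*(-1/27)*(-20))**2 = (10/27)**2 = 100/729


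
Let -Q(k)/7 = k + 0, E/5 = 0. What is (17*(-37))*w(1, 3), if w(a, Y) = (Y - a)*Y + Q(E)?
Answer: -3774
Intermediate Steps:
E = 0 (E = 5*0 = 0)
Q(k) = -7*k (Q(k) = -7*(k + 0) = -7*k)
w(a, Y) = Y*(Y - a) (w(a, Y) = (Y - a)*Y - 7*0 = Y*(Y - a) + 0 = Y*(Y - a))
(17*(-37))*w(1, 3) = (17*(-37))*(3*(3 - 1*1)) = -1887*(3 - 1) = -1887*2 = -629*6 = -3774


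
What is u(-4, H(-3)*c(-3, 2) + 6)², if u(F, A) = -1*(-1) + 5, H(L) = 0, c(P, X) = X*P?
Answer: 36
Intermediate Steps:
c(P, X) = P*X
u(F, A) = 6 (u(F, A) = 1 + 5 = 6)
u(-4, H(-3)*c(-3, 2) + 6)² = 6² = 36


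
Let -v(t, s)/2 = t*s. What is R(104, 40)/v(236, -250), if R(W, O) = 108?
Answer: 27/29500 ≈ 0.00091525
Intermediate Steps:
v(t, s) = -2*s*t (v(t, s) = -2*t*s = -2*s*t)
R(104, 40)/v(236, -250) = 108/((-2*(-250)*236)) = 108/118000 = 108*(1/118000) = 27/29500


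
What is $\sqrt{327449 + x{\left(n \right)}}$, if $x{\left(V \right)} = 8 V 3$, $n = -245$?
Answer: $\sqrt{321569} \approx 567.07$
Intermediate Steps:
$x{\left(V \right)} = 24 V$
$\sqrt{327449 + x{\left(n \right)}} = \sqrt{327449 + 24 \left(-245\right)} = \sqrt{327449 - 5880} = \sqrt{321569}$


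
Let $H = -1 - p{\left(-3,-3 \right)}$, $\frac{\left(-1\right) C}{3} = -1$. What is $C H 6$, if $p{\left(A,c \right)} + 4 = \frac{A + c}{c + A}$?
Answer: $36$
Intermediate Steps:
$C = 3$ ($C = \left(-3\right) \left(-1\right) = 3$)
$p{\left(A,c \right)} = -3$ ($p{\left(A,c \right)} = -4 + \frac{A + c}{c + A} = -4 + \frac{A + c}{A + c} = -4 + 1 = -3$)
$H = 2$ ($H = -1 - -3 = -1 + 3 = 2$)
$C H 6 = 3 \cdot 2 \cdot 6 = 6 \cdot 6 = 36$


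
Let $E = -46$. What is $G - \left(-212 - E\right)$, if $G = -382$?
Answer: $-216$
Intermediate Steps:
$G - \left(-212 - E\right) = -382 - \left(-212 - -46\right) = -382 - \left(-212 + 46\right) = -382 - -166 = -382 + 166 = -216$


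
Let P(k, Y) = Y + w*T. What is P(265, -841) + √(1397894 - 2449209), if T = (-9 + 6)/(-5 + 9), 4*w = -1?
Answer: -13453/16 + I*√1051315 ≈ -840.81 + 1025.3*I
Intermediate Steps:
w = -¼ (w = (¼)*(-1) = -¼ ≈ -0.25000)
T = -¾ (T = -3/4 = -3*¼ = -¾ ≈ -0.75000)
P(k, Y) = 3/16 + Y (P(k, Y) = Y - ¼*(-¾) = Y + 3/16 = 3/16 + Y)
P(265, -841) + √(1397894 - 2449209) = (3/16 - 841) + √(1397894 - 2449209) = -13453/16 + √(-1051315) = -13453/16 + I*√1051315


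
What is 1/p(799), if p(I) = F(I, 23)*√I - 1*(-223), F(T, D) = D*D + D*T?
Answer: -223/285591982235 + 18906*√799/285591982235 ≈ 1.8704e-6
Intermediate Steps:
F(T, D) = D² + D*T
p(I) = 223 + √I*(529 + 23*I) (p(I) = (23*(23 + I))*√I - 1*(-223) = (529 + 23*I)*√I + 223 = √I*(529 + 23*I) + 223 = 223 + √I*(529 + 23*I))
1/p(799) = 1/(223 + 23*√799*(23 + 799)) = 1/(223 + 23*√799*822) = 1/(223 + 18906*√799)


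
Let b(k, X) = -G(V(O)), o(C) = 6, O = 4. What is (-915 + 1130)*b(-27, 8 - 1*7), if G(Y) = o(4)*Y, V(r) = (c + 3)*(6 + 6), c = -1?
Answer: -30960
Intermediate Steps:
V(r) = 24 (V(r) = (-1 + 3)*(6 + 6) = 2*12 = 24)
G(Y) = 6*Y
b(k, X) = -144 (b(k, X) = -6*24 = -1*144 = -144)
(-915 + 1130)*b(-27, 8 - 1*7) = (-915 + 1130)*(-144) = 215*(-144) = -30960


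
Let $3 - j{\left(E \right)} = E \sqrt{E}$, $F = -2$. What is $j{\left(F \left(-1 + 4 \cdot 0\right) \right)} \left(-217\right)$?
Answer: $-651 + 434 \sqrt{2} \approx -37.231$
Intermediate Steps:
$j{\left(E \right)} = 3 - E^{\frac{3}{2}}$ ($j{\left(E \right)} = 3 - E \sqrt{E} = 3 - E^{\frac{3}{2}}$)
$j{\left(F \left(-1 + 4 \cdot 0\right) \right)} \left(-217\right) = \left(3 - \left(- 2 \left(-1 + 4 \cdot 0\right)\right)^{\frac{3}{2}}\right) \left(-217\right) = \left(3 - \left(- 2 \left(-1 + 0\right)\right)^{\frac{3}{2}}\right) \left(-217\right) = \left(3 - \left(\left(-2\right) \left(-1\right)\right)^{\frac{3}{2}}\right) \left(-217\right) = \left(3 - 2^{\frac{3}{2}}\right) \left(-217\right) = \left(3 - 2 \sqrt{2}\right) \left(-217\right) = -651 + 434 \sqrt{2}$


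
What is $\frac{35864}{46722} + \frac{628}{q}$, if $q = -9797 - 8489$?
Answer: $\frac{156616922}{213589623} \approx 0.73326$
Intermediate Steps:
$q = -18286$ ($q = -9797 - 8489 = -18286$)
$\frac{35864}{46722} + \frac{628}{q} = \frac{35864}{46722} + \frac{628}{-18286} = 35864 \cdot \frac{1}{46722} + 628 \left(- \frac{1}{18286}\right) = \frac{17932}{23361} - \frac{314}{9143} = \frac{156616922}{213589623}$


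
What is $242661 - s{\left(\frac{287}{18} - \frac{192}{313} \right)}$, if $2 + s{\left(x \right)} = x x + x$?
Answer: $\frac{7694650991453}{31741956} \approx 2.4241 \cdot 10^{5}$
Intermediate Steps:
$s{\left(x \right)} = -2 + x + x^{2}$ ($s{\left(x \right)} = -2 + \left(x x + x\right) = -2 + \left(x^{2} + x\right) = -2 + \left(x + x^{2}\right) = -2 + x + x^{2}$)
$242661 - s{\left(\frac{287}{18} - \frac{192}{313} \right)} = 242661 - \left(-2 + \left(\frac{287}{18} - \frac{192}{313}\right) + \left(\frac{287}{18} - \frac{192}{313}\right)^{2}\right) = 242661 - \left(-2 + \frac{86375}{5634} + \left(\frac{86375}{5634}\right)^{2}\right) = 242661 - \left(-2 + \frac{86375}{5634} + \frac{7460640625}{31741956}\right) = 242661 - \frac{7883793463}{31741956} = \frac{7694650991453}{31741956}$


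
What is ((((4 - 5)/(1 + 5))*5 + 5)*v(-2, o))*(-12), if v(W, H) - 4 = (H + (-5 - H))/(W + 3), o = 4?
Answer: 50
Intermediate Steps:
v(W, H) = 4 - 5/(3 + W) (v(W, H) = 4 + (H + (-5 - H))/(W + 3) = 4 - 5/(3 + W))
((((4 - 5)/(1 + 5))*5 + 5)*v(-2, o))*(-12) = ((((4 - 5)/(1 + 5))*5 + 5)*((7 + 4*(-2))/(3 - 2)))*(-12) = ((-1/6*5 + 5)*((7 - 8)/1))*(-12) = ((-1*⅙*5 + 5)*(1*(-1)))*(-12) = ((-⅙*5 + 5)*(-1))*(-12) = ((-⅚ + 5)*(-1))*(-12) = ((25/6)*(-1))*(-12) = -25/6*(-12) = 50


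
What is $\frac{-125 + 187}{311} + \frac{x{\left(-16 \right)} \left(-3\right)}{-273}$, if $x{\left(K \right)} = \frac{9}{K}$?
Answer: $\frac{87473}{452816} \approx 0.19318$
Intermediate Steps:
$\frac{-125 + 187}{311} + \frac{x{\left(-16 \right)} \left(-3\right)}{-273} = \frac{-125 + 187}{311} + \frac{\frac{9}{-16} \left(-3\right)}{-273} = 62 \cdot \frac{1}{311} + 9 \left(- \frac{1}{16}\right) \left(-3\right) \left(- \frac{1}{273}\right) = \frac{62}{311} + \left(- \frac{9}{16}\right) \left(-3\right) \left(- \frac{1}{273}\right) = \frac{62}{311} + \frac{27}{16} \left(- \frac{1}{273}\right) = \frac{62}{311} - \frac{9}{1456} = \frac{87473}{452816}$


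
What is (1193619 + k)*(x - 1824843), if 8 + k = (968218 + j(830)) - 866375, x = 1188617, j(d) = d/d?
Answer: -824202152830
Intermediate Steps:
j(d) = 1
k = 101836 (k = -8 + ((968218 + 1) - 866375) = -8 + (968219 - 866375) = -8 + 101844 = 101836)
(1193619 + k)*(x - 1824843) = (1193619 + 101836)*(1188617 - 1824843) = 1295455*(-636226) = -824202152830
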